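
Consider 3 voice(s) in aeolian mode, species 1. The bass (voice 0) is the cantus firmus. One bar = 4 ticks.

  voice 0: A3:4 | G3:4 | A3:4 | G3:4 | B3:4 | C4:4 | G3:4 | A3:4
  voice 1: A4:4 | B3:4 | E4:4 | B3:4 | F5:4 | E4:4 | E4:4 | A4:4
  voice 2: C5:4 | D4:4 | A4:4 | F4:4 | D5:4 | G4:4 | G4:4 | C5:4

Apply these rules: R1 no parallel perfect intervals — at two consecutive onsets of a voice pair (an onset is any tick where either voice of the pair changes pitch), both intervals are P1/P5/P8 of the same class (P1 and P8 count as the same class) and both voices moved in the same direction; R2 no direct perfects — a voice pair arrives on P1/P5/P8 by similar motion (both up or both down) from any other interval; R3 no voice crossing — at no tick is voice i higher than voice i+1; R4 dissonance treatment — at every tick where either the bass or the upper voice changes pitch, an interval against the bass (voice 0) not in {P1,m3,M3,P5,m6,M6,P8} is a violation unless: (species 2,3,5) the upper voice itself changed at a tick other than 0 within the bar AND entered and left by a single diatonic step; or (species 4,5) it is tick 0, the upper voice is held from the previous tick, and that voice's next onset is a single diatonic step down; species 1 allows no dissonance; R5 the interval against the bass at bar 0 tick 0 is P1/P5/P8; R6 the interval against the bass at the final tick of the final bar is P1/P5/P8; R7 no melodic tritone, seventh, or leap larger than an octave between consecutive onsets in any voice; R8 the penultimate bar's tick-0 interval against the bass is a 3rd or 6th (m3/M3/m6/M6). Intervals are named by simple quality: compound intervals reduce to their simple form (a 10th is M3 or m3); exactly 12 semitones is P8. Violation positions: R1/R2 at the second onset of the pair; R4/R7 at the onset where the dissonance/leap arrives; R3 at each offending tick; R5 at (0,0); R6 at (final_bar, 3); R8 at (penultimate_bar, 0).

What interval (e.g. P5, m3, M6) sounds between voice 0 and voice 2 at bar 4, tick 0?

m3

voice 0=B3 voice 2=D5 -> m3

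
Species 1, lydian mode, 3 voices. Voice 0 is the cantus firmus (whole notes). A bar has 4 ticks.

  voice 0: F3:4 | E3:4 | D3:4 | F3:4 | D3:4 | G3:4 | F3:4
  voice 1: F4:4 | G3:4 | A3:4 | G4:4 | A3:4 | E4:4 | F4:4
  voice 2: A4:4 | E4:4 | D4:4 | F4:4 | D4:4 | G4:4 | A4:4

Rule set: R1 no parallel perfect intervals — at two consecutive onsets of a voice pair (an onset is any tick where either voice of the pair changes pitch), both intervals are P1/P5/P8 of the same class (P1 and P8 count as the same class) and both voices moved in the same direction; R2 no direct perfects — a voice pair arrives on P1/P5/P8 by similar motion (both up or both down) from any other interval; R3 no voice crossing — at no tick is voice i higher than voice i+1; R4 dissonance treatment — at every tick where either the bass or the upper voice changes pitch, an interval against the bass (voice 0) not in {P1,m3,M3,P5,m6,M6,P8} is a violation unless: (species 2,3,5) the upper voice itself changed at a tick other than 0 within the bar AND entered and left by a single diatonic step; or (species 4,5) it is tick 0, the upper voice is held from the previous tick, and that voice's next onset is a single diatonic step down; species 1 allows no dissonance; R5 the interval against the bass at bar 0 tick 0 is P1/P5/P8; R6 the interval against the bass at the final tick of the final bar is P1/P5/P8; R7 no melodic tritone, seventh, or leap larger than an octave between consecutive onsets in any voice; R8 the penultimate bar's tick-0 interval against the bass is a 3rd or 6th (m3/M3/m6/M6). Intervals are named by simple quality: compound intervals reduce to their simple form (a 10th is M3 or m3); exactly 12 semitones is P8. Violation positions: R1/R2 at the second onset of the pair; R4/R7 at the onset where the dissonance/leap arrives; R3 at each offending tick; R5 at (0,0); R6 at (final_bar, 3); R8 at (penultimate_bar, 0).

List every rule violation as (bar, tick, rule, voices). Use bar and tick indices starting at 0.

(0, 0, R5, (0, 2))
(1, 0, R2, (0, 2))
(1, 0, R7, (1,))
(2, 0, R1, (0, 2))
(3, 0, R1, (0, 2))
(3, 0, R3, (1, 2))
(3, 0, R4, (0, 1))
(3, 0, R7, (1,))
(3, 1, R3, (1, 2))
(3, 2, R3, (1, 2))
(3, 3, R3, (1, 2))
(4, 0, R1, (0, 2))
(4, 0, R2, (0, 1))
(4, 0, R7, (1,))
(5, 0, R1, (0, 2))
(5, 0, R8, (0, 2))
(6, 3, R6, (0, 2))

bar 0: v0=F3 v1=F4 v2=A4 downbeat M3
bar 1: v0=E3 v1=G3 v2=E4 downbeat P8
bar 2: v0=D3 v1=A3 v2=D4 downbeat P8
bar 3: v0=F3 v1=G4 v2=F4 downbeat P8
bar 4: v0=D3 v1=A3 v2=D4 downbeat P8
bar 5: v0=G3 v1=E4 v2=G4 downbeat P8
bar 6: v0=F3 v1=F4 v2=A4 downbeat M3
  -> R5 @ bar 0 tick 0 v(0, 2): opens on M3
  -> R2 @ bar 1 tick 0 v(0, 2): F3/A4 M3 -> E3/E4 P8 similar
  -> R7 @ bar 1 tick 0 v(1,): F4->G3 leap 10st
  -> R1 @ bar 2 tick 0 v(0, 2): E3/E4 P8 -> D3/D4 P8 similar
  -> R1 @ bar 3 tick 0 v(0, 2): D3/D4 P8 -> F3/F4 P8 similar
  -> R3 @ bar 3 tick 0 v(1, 2): G4 above F4
  -> R4 @ bar 3 tick 0 v(0, 1): F3/G4 M2 untreated
  -> R7 @ bar 3 tick 0 v(1,): A3->G4 leap 10st
  -> R3 @ bar 3 tick 1 v(1, 2): G4 above F4
  -> R3 @ bar 3 tick 2 v(1, 2): G4 above F4
  -> R3 @ bar 3 tick 3 v(1, 2): G4 above F4
  -> R1 @ bar 4 tick 0 v(0, 2): F3/F4 P8 -> D3/D4 P8 similar
  -> R2 @ bar 4 tick 0 v(0, 1): F3/G4 M2 -> D3/A3 P5 similar
  -> R7 @ bar 4 tick 0 v(1,): G4->A3 leap 10st
  -> R1 @ bar 5 tick 0 v(0, 2): D3/D4 P8 -> G3/G4 P8 similar
  -> R8 @ bar 5 tick 0 v(0, 2): penult P8 not 3rd/6th
  -> R6 @ bar 6 tick 3 v(0, 2): closes on M3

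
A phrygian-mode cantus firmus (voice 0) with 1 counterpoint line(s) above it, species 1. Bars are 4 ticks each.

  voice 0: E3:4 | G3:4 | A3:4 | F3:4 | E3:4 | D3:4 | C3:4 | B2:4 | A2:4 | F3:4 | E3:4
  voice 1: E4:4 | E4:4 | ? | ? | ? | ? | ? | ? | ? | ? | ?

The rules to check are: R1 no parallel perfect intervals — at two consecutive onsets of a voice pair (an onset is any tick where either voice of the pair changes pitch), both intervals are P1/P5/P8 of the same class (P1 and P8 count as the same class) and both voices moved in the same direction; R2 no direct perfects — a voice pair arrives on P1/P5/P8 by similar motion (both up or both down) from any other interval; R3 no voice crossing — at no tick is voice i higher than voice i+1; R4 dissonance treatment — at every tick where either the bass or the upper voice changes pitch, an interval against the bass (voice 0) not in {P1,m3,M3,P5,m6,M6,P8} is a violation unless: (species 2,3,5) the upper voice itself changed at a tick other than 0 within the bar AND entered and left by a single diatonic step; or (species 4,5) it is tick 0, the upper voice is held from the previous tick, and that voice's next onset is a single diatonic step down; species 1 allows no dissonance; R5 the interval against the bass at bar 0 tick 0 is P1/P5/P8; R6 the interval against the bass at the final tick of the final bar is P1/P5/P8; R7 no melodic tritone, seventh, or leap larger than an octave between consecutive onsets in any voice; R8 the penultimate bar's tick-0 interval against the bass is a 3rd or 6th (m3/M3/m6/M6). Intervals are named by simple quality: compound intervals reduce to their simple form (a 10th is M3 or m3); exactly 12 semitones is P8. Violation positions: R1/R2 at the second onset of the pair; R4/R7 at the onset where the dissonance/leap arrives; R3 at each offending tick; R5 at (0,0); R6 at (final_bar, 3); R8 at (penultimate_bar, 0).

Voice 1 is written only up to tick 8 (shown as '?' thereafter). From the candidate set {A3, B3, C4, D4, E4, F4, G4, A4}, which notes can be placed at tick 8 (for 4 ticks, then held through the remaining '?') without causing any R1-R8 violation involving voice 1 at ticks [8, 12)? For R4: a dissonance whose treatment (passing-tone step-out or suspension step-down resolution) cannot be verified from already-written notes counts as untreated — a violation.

A3: legal
B3: violates R4
C4: legal
D4: violates R4
E4: legal
F4: legal
G4: violates R4
A4: violates R2

{A3, C4, E4, F4}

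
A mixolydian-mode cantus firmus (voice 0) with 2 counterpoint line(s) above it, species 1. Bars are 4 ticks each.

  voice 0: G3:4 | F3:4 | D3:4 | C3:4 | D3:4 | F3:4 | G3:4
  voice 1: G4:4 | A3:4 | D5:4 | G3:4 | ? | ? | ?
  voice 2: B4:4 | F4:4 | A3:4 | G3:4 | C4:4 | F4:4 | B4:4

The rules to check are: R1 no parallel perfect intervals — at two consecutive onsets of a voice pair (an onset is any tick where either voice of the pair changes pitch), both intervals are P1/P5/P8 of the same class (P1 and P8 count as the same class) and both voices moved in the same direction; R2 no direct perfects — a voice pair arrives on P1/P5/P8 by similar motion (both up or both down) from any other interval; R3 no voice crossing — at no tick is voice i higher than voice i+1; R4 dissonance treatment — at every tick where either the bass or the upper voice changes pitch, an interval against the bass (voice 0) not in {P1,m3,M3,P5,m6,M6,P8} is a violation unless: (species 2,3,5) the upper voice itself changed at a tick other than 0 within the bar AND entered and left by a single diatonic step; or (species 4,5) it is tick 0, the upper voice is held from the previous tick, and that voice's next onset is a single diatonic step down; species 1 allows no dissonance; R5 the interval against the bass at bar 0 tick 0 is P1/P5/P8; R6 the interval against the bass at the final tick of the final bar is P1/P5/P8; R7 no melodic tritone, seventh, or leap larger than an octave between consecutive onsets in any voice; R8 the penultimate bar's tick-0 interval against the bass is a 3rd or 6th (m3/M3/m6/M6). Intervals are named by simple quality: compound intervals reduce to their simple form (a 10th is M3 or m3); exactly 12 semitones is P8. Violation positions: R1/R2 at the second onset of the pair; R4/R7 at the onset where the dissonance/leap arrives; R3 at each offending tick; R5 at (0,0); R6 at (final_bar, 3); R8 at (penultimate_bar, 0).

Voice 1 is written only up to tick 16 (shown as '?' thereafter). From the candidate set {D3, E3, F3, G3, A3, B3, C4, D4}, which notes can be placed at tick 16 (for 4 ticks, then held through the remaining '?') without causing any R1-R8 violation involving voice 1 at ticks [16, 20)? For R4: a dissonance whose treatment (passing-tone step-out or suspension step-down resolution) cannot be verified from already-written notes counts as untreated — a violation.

D3: legal
E3: violates R4
F3: legal
G3: violates R4
A3: violates R1
B3: legal
C4: violates R1,R4
D4: violates R2,R3

{B3, D3, F3}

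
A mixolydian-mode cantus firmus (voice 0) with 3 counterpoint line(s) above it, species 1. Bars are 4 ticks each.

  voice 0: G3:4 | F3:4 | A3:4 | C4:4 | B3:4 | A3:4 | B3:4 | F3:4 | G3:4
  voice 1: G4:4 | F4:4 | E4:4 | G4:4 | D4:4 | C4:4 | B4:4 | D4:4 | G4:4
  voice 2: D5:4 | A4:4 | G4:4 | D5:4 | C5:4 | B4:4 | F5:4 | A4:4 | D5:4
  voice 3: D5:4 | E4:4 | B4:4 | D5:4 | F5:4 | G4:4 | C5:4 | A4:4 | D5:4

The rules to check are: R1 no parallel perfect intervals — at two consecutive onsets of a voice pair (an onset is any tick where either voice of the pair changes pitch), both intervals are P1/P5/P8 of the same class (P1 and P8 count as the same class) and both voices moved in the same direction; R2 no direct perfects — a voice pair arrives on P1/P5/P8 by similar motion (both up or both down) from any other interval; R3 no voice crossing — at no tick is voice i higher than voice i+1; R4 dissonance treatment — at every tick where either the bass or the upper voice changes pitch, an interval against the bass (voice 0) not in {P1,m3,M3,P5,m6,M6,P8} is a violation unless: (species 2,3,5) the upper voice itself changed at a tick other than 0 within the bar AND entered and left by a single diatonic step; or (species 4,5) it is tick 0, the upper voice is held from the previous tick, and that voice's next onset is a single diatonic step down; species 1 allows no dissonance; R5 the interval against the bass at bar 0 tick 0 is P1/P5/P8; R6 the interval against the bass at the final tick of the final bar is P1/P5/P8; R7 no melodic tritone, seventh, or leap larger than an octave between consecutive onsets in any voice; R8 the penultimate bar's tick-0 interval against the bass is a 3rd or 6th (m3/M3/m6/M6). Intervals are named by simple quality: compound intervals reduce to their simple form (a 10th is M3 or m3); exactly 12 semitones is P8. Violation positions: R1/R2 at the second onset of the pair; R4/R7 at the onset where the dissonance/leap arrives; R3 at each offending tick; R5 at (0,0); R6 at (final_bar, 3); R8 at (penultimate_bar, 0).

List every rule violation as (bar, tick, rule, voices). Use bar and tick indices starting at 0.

(1, 0, R1, (0, 1))
(1, 0, R3, (2, 3))
(1, 0, R4, (0, 3))
(1, 0, R7, (3,))
(1, 1, R3, (2, 3))
(1, 2, R3, (2, 3))
(1, 3, R3, (2, 3))
(2, 0, R4, (0, 2))
(2, 0, R4, (0, 3))
(3, 0, R1, (0, 1))
(3, 0, R1, (1, 3))
(3, 0, R2, (1, 2))
(3, 0, R2, (2, 3))
(3, 0, R4, (0, 2))
(3, 0, R4, (0, 3))
(4, 0, R4, (0, 2))
(4, 0, R4, (0, 3))
(5, 0, R2, (1, 3))
(5, 0, R3, (2, 3))
(5, 0, R4, (0, 2))
(5, 0, R4, (0, 3))
(5, 0, R7, (3,))
(5, 1, R3, (2, 3))
(5, 2, R3, (2, 3))
(5, 3, R3, (2, 3))
(6, 0, R2, (0, 1))
(6, 0, R3, (2, 3))
(6, 0, R4, (0, 2))
(6, 0, R4, (0, 3))
(6, 0, R7, (1,))
(6, 0, R7, (2,))
(6, 1, R3, (2, 3))
(6, 2, R3, (2, 3))
(6, 3, R3, (2, 3))
(7, 0, R2, (1, 2))
(7, 0, R2, (1, 3))
(7, 0, R2, (2, 3))
(7, 0, R7, (0,))
(8, 0, R1, (1, 2))
(8, 0, R1, (1, 3))
(8, 0, R1, (2, 3))
(8, 0, R2, (0, 1))
(8, 0, R2, (0, 2))
(8, 0, R2, (0, 3))

bar 0: v0=G3 v1=G4 v2=D5 v3=D5 downbeat P5
bar 1: v0=F3 v1=F4 v2=A4 v3=E4 downbeat M7
bar 2: v0=A3 v1=E4 v2=G4 v3=B4 downbeat M2
bar 3: v0=C4 v1=G4 v2=D5 v3=D5 downbeat M2
bar 4: v0=B3 v1=D4 v2=C5 v3=F5 downbeat TT
bar 5: v0=A3 v1=C4 v2=B4 v3=G4 downbeat m7
bar 6: v0=B3 v1=B4 v2=F5 v3=C5 downbeat m2
bar 7: v0=F3 v1=D4 v2=A4 v3=A4 downbeat M3
bar 8: v0=G3 v1=G4 v2=D5 v3=D5 downbeat P5
  -> R1 @ bar 1 tick 0 v(0, 1): G3/G4 P8 -> F3/F4 P8 similar
  -> R3 @ bar 1 tick 0 v(2, 3): A4 above E4
  -> R4 @ bar 1 tick 0 v(0, 3): F3/E4 M7 untreated
  -> R7 @ bar 1 tick 0 v(3,): D5->E4 leap 10st
  -> R3 @ bar 1 tick 1 v(2, 3): A4 above E4
  -> R3 @ bar 1 tick 2 v(2, 3): A4 above E4
  -> R3 @ bar 1 tick 3 v(2, 3): A4 above E4
  -> R4 @ bar 2 tick 0 v(0, 2): A3/G4 m7 untreated
  -> R4 @ bar 2 tick 0 v(0, 3): A3/B4 M2 untreated
  -> R1 @ bar 3 tick 0 v(0, 1): A3/E4 P5 -> C4/G4 P5 similar
  -> R1 @ bar 3 tick 0 v(1, 3): E4/B4 P5 -> G4/D5 P5 similar
  -> R2 @ bar 3 tick 0 v(1, 2): E4/G4 m3 -> G4/D5 P5 similar
  -> R2 @ bar 3 tick 0 v(2, 3): G4/B4 M3 -> D5/D5 P1 similar
  -> R4 @ bar 3 tick 0 v(0, 2): C4/D5 M2 untreated
  -> R4 @ bar 3 tick 0 v(0, 3): C4/D5 M2 untreated
  -> R4 @ bar 4 tick 0 v(0, 2): B3/C5 m2 untreated
  -> R4 @ bar 4 tick 0 v(0, 3): B3/F5 TT untreated
  -> R2 @ bar 5 tick 0 v(1, 3): D4/F5 m3 -> C4/G4 P5 similar
  -> R3 @ bar 5 tick 0 v(2, 3): B4 above G4
  -> R4 @ bar 5 tick 0 v(0, 2): A3/B4 M2 untreated
  -> R4 @ bar 5 tick 0 v(0, 3): A3/G4 m7 untreated
  -> R7 @ bar 5 tick 0 v(3,): F5->G4 leap 10st
  -> R3 @ bar 5 tick 1 v(2, 3): B4 above G4
  -> R3 @ bar 5 tick 2 v(2, 3): B4 above G4
  -> R3 @ bar 5 tick 3 v(2, 3): B4 above G4
  -> R2 @ bar 6 tick 0 v(0, 1): A3/C4 m3 -> B3/B4 P8 similar
  -> R3 @ bar 6 tick 0 v(2, 3): F5 above C5
  -> R4 @ bar 6 tick 0 v(0, 2): B3/F5 TT untreated
  -> R4 @ bar 6 tick 0 v(0, 3): B3/C5 m2 untreated
  -> R7 @ bar 6 tick 0 v(1,): C4->B4 leap 11st
  -> R7 @ bar 6 tick 0 v(2,): B4->F5 leap 6st
  -> R3 @ bar 6 tick 1 v(2, 3): F5 above C5
  -> R3 @ bar 6 tick 2 v(2, 3): F5 above C5
  -> R3 @ bar 6 tick 3 v(2, 3): F5 above C5
  -> R2 @ bar 7 tick 0 v(1, 2): B4/F5 TT -> D4/A4 P5 similar
  -> R2 @ bar 7 tick 0 v(1, 3): B4/C5 m2 -> D4/A4 P5 similar
  -> R2 @ bar 7 tick 0 v(2, 3): F5/C5 P4 -> A4/A4 P1 similar
  -> R7 @ bar 7 tick 0 v(0,): B3->F3 leap 6st
  -> R1 @ bar 8 tick 0 v(1, 2): D4/A4 P5 -> G4/D5 P5 similar
  -> R1 @ bar 8 tick 0 v(1, 3): D4/A4 P5 -> G4/D5 P5 similar
  -> R1 @ bar 8 tick 0 v(2, 3): A4/A4 P1 -> D5/D5 P1 similar
  -> R2 @ bar 8 tick 0 v(0, 1): F3/D4 M6 -> G3/G4 P8 similar
  -> R2 @ bar 8 tick 0 v(0, 2): F3/A4 M3 -> G3/D5 P5 similar
  -> R2 @ bar 8 tick 0 v(0, 3): F3/A4 M3 -> G3/D5 P5 similar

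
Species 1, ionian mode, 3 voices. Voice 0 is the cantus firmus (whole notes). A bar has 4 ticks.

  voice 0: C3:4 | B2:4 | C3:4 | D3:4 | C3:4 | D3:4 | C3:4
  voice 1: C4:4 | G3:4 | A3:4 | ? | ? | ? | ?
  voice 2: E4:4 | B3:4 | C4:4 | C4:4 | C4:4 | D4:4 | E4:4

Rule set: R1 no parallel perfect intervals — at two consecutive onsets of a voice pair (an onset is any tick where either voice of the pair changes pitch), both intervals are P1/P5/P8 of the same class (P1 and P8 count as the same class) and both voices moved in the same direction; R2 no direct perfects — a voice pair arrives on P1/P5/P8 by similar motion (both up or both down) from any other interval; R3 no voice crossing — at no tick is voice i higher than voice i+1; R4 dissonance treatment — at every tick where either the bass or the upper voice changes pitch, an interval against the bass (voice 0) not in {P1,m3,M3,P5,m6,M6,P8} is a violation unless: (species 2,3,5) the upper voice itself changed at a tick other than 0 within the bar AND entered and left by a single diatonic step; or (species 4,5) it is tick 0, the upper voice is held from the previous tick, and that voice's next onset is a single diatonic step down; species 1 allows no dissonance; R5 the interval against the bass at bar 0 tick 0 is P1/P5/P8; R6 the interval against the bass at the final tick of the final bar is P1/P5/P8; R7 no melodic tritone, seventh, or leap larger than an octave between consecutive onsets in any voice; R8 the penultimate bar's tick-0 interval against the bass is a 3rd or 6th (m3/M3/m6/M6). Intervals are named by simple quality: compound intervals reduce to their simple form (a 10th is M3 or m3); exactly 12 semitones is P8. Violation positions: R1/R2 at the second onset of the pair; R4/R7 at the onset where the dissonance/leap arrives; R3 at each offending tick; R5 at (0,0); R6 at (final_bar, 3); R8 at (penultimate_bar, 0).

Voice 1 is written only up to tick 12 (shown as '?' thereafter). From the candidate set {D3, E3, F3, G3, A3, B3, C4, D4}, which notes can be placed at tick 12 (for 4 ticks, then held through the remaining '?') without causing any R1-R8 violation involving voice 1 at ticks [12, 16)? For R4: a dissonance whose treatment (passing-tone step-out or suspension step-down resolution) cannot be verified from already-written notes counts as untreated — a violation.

D3: legal
E3: violates R4
F3: legal
G3: violates R4
A3: legal
B3: legal
C4: violates R4
D4: violates R2,R3

{A3, B3, D3, F3}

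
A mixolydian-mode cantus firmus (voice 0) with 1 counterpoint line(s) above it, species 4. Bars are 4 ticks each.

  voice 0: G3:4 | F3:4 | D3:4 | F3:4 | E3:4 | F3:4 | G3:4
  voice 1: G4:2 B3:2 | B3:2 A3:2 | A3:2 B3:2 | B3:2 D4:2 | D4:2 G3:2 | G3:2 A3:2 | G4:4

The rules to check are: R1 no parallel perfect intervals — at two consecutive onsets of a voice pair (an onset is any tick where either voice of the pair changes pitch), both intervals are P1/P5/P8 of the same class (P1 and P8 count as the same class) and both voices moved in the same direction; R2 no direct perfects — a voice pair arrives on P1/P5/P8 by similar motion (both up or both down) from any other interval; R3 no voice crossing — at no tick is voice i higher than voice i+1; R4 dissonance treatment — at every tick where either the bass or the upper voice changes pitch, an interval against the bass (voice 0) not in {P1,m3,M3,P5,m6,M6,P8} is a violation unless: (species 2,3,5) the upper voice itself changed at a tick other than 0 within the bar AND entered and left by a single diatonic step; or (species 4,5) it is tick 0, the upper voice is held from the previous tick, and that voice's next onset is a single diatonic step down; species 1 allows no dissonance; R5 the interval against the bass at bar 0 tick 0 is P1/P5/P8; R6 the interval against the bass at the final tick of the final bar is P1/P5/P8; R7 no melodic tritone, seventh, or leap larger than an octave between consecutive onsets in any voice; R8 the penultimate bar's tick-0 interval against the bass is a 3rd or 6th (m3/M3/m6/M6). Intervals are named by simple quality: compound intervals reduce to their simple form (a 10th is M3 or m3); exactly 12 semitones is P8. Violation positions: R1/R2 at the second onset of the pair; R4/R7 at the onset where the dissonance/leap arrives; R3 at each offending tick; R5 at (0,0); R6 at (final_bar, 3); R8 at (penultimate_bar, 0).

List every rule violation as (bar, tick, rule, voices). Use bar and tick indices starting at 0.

(3, 0, R4, (0, 1))
(4, 0, R4, (0, 1))
(5, 0, R4, (0, 1))
(5, 0, R8, (0, 1))
(6, 0, R2, (0, 1))
(6, 0, R7, (1,))

bar 0: v0=G3 v1=G4 downbeat P8
bar 1: v0=F3 v1=B3 downbeat TT
bar 2: v0=D3 v1=A3 downbeat P5
bar 3: v0=F3 v1=B3 downbeat TT
bar 4: v0=E3 v1=D4 downbeat m7
bar 5: v0=F3 v1=G3 downbeat M2
bar 6: v0=G3 v1=G4 downbeat P8
  -> R4 @ bar 3 tick 0 v(0, 1): F3/B3 TT untreated
  -> R4 @ bar 4 tick 0 v(0, 1): E3/D4 m7 untreated
  -> R4 @ bar 5 tick 0 v(0, 1): F3/G3 M2 untreated
  -> R8 @ bar 5 tick 0 v(0, 1): penult M2 not 3rd/6th
  -> R2 @ bar 6 tick 0 v(0, 1): F3/A3 M3 -> G3/G4 P8 similar
  -> R7 @ bar 6 tick 0 v(1,): A3->G4 leap 10st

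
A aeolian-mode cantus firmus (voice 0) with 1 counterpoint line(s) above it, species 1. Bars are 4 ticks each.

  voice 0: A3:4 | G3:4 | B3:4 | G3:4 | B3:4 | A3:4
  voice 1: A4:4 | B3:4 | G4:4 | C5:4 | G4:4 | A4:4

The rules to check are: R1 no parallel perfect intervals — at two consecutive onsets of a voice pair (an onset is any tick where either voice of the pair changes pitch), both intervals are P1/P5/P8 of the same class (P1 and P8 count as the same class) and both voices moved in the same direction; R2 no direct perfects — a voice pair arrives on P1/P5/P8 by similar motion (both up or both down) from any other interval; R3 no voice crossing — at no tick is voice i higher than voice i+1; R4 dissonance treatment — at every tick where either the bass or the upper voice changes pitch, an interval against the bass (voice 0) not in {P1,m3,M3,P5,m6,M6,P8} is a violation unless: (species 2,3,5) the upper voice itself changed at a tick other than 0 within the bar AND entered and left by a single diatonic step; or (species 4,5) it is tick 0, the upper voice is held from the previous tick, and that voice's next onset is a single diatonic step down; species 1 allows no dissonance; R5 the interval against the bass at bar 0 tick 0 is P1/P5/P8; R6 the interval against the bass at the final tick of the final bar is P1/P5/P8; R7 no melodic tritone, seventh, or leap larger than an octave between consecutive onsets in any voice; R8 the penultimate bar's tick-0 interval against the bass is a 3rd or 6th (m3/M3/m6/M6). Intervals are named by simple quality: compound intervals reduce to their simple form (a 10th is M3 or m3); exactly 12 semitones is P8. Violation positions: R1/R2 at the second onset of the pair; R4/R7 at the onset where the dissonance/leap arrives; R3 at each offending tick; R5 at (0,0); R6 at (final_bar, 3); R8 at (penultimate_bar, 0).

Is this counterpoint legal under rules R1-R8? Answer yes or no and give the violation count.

bar 0: v0=A3 v1=A4 (P8)
bar 1: v0=G3 v1=B3 (M3)
bar 2: v0=B3 v1=G4 (m6)
bar 3: v0=G3 v1=C5 (P4)
bar 4: v0=B3 v1=G4 (m6)
bar 5: v0=A3 v1=A4 (P8)
  R7 @ bar1.0: A4->B3 leap 10st
  R4 @ bar3.0: G3/C5 P4 untreated

No (2 violations)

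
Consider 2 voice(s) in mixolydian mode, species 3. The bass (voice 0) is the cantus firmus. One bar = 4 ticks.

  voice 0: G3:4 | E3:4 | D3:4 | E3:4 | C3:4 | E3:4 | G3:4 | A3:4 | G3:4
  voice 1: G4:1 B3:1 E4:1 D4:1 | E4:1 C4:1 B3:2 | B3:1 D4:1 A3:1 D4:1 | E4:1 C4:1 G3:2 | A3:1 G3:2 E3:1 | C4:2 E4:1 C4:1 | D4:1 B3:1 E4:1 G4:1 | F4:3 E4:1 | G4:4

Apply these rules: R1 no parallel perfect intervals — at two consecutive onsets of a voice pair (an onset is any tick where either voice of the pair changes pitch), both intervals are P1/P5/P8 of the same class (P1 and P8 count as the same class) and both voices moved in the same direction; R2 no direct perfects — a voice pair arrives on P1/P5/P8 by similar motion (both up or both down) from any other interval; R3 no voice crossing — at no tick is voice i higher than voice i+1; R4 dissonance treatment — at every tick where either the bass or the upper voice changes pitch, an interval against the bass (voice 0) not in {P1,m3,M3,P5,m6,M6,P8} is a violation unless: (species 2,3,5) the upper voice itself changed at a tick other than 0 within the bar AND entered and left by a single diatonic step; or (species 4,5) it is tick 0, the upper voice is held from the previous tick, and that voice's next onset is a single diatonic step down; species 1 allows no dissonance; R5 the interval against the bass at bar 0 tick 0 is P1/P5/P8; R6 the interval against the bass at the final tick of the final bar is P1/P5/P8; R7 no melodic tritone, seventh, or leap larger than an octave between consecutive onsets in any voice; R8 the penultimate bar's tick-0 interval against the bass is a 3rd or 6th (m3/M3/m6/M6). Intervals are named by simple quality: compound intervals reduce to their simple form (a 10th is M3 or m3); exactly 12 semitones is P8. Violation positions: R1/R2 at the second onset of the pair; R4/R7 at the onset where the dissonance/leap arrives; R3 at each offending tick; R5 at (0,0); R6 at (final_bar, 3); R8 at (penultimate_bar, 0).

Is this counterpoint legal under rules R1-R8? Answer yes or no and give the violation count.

bar 0: v0=G3 v1=G4 (P8)
bar 1: v0=E3 v1=E4 (P8)
bar 2: v0=D3 v1=B3 (M6)
bar 3: v0=E3 v1=E4 (P8)
bar 4: v0=C3 v1=A3 (M6)
bar 5: v0=E3 v1=C4 (m6)
bar 6: v0=G3 v1=D4 (P5)
bar 7: v0=A3 v1=F4 (m6)
bar 8: v0=G3 v1=G4 (P8)
  R1 @ bar3.0: D3/D4 P8 -> E3/E4 P8 similar
  R2 @ bar6.0: E3/C4 m6 -> G3/D4 P5 similar

No (2 violations)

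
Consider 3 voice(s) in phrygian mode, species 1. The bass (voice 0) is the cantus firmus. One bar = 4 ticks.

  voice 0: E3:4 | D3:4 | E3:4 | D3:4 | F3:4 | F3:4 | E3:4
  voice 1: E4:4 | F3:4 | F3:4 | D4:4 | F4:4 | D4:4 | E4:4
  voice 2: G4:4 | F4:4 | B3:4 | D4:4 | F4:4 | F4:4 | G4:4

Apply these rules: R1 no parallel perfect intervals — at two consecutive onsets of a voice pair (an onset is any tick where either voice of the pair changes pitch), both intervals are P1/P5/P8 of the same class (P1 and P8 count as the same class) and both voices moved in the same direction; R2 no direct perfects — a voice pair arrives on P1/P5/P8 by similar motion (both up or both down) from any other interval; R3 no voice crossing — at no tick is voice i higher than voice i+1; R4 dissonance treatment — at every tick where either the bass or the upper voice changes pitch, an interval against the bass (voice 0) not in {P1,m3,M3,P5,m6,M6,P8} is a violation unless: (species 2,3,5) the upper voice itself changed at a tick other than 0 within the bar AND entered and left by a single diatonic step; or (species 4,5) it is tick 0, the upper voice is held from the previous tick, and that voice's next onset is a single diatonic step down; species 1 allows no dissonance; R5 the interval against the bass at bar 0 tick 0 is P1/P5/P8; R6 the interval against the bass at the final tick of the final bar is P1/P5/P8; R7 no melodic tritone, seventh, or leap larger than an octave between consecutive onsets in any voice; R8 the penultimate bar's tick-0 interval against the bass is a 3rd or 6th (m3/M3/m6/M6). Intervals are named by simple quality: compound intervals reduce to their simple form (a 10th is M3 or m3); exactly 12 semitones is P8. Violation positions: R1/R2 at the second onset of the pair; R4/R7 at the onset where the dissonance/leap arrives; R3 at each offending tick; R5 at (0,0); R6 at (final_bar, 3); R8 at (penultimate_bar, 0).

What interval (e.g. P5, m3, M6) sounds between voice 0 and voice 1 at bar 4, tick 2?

voice 0=F3 voice 1=F4 -> P8

P8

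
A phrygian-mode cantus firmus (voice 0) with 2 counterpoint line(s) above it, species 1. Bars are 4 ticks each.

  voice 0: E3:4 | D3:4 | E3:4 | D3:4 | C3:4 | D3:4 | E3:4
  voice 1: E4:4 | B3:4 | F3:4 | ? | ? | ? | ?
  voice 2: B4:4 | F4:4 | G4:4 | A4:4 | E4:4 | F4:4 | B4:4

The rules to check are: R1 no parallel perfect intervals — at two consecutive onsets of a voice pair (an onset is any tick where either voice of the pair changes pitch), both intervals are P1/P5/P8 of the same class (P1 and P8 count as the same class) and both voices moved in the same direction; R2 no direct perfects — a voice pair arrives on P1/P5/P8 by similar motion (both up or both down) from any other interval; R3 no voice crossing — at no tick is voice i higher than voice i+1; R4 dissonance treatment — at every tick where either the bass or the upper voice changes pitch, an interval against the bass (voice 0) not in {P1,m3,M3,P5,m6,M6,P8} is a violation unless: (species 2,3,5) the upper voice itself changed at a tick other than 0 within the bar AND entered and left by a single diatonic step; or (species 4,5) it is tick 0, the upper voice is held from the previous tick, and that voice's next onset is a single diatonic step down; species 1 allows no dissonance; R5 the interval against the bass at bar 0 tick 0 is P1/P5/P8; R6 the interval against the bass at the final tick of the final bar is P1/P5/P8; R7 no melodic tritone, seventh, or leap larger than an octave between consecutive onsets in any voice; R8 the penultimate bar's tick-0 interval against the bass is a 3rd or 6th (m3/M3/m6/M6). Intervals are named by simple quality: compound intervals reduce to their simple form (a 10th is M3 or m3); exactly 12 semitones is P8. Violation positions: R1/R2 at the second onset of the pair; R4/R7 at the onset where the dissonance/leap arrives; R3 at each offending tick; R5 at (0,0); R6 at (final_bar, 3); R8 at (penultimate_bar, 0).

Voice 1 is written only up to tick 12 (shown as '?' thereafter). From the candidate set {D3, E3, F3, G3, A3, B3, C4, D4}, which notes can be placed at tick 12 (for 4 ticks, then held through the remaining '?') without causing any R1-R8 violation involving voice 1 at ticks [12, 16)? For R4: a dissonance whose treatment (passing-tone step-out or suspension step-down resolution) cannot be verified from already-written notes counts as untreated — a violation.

D3: violates R2
E3: violates R4
F3: legal
G3: violates R4
A3: violates R2
B3: violates R7
C4: violates R4
D4: violates R2

{F3}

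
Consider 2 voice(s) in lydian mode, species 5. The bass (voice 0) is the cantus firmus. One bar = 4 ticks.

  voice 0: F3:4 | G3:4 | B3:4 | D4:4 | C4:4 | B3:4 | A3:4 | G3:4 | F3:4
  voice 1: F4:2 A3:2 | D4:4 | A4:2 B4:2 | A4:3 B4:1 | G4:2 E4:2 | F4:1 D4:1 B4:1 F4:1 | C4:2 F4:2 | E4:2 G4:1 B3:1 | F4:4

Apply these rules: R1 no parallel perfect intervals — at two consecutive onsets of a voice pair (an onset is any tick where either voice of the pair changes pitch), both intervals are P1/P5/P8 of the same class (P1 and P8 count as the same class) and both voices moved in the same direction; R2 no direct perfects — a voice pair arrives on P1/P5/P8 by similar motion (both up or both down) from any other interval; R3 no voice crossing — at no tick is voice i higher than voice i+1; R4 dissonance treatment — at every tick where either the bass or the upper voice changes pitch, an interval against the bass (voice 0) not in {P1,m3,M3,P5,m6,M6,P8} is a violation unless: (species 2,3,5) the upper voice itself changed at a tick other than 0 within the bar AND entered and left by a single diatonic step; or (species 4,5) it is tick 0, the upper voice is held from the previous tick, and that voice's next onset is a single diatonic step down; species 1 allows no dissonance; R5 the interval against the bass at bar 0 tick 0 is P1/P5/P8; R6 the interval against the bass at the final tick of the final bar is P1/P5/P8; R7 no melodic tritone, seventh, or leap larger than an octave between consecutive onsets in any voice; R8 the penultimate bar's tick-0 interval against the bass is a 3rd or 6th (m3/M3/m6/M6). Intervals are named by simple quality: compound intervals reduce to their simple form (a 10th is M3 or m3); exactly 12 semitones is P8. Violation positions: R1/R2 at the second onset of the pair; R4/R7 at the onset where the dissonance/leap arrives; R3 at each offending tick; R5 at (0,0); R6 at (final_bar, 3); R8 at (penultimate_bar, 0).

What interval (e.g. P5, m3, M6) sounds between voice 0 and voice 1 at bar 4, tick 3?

voice 0=C4 voice 1=E4 -> M3

M3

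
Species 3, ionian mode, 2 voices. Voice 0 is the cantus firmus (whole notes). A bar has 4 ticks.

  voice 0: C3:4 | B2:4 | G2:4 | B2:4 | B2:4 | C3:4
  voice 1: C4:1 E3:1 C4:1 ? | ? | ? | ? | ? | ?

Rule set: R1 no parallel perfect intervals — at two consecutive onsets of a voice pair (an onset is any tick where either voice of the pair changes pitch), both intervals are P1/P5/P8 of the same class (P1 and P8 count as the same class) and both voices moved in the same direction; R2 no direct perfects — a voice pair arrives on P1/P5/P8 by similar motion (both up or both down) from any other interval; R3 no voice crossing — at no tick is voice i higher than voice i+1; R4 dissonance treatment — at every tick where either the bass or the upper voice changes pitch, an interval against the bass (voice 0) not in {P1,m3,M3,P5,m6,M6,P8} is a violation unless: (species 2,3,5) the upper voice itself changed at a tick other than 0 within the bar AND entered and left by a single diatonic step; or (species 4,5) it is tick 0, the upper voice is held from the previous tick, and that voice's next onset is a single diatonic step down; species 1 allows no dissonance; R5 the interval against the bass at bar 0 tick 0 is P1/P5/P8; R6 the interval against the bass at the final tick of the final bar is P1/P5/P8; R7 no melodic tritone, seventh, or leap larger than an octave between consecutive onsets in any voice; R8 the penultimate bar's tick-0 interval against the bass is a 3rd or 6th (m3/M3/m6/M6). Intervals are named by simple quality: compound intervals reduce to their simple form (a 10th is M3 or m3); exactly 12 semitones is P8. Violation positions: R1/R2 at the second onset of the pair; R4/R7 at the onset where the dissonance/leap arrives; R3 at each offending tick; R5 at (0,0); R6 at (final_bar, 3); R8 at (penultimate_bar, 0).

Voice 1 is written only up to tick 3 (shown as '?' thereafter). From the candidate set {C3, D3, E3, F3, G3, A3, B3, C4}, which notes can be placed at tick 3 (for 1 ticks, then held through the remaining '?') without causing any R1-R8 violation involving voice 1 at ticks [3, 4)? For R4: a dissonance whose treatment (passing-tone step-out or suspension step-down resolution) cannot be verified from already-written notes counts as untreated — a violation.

{A3, C3, C4, E3, G3}

C3: legal
D3: violates R4,R7
E3: legal
F3: violates R4
G3: legal
A3: legal
B3: violates R4
C4: legal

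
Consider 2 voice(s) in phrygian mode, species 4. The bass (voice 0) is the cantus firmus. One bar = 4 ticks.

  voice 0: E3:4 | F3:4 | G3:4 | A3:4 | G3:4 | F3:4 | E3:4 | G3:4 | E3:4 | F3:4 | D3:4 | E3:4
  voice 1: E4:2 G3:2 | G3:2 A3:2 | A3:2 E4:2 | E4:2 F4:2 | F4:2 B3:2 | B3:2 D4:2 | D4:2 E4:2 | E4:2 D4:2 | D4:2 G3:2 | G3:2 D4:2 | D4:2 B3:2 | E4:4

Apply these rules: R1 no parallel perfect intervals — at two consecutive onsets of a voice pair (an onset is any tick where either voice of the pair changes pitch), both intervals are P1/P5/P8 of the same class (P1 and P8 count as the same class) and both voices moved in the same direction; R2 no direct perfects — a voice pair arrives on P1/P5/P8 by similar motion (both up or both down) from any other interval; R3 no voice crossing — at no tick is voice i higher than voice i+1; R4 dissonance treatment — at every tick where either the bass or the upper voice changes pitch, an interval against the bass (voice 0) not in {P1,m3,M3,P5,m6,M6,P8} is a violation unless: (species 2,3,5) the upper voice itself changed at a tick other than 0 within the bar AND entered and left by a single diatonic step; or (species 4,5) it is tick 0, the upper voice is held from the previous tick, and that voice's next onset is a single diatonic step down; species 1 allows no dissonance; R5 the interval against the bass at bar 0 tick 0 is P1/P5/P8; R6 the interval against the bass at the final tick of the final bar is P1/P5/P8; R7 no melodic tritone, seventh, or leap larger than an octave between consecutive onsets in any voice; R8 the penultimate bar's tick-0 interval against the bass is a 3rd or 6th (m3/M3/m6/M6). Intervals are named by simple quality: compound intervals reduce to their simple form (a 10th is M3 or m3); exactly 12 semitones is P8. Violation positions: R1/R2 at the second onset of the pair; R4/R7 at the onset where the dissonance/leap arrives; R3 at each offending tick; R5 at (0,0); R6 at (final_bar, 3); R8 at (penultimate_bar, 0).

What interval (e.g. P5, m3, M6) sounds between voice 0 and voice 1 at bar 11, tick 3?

voice 0=E3 voice 1=E4 -> P8

P8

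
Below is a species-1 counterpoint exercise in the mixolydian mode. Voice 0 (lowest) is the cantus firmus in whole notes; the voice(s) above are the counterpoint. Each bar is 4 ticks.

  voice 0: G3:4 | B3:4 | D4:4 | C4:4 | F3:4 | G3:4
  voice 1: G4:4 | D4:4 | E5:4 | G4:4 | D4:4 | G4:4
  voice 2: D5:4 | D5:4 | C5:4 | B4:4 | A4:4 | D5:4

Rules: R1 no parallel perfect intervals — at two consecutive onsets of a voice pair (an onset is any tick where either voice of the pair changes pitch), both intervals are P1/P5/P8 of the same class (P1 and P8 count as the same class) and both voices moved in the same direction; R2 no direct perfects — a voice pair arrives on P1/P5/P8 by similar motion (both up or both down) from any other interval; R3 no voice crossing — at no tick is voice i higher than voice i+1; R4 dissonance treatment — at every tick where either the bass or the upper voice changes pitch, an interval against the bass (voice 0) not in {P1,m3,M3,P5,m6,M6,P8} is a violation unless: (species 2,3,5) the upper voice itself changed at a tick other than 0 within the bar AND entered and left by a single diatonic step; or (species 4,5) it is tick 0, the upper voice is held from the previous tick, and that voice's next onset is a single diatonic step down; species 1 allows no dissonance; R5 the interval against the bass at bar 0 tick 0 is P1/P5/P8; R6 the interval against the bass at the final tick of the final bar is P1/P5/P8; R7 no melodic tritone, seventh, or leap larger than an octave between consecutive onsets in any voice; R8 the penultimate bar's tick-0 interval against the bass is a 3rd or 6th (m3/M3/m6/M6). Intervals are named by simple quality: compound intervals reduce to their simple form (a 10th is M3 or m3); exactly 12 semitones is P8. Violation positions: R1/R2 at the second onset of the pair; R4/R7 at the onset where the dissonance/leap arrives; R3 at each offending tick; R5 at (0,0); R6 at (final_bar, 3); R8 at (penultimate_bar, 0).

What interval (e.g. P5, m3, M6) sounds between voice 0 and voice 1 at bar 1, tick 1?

m3

voice 0=B3 voice 1=D4 -> m3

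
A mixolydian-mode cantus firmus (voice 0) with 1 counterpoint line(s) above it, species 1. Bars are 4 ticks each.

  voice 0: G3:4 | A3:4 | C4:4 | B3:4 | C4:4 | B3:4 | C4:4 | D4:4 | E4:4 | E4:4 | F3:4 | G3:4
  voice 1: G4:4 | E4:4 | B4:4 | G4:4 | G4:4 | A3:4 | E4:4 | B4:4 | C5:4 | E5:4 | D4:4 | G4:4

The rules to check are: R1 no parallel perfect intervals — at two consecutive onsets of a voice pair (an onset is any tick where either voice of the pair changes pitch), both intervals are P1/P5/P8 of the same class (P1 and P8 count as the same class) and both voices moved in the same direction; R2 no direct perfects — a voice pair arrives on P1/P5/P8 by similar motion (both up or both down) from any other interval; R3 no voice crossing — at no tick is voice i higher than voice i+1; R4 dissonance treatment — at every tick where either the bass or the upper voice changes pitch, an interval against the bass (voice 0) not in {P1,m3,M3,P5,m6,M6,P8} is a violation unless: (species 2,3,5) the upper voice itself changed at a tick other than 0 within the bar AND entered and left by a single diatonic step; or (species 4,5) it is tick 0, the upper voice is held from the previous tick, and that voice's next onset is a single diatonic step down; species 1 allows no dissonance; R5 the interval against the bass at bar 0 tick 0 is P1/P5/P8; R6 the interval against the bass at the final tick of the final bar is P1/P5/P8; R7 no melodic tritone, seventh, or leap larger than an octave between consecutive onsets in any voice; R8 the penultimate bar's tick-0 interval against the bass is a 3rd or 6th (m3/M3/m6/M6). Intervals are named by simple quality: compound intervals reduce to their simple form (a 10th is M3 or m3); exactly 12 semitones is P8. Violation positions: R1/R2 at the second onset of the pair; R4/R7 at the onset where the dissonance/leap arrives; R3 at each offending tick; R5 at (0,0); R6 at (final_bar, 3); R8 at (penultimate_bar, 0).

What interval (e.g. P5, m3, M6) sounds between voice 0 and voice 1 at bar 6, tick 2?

M3

voice 0=C4 voice 1=E4 -> M3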